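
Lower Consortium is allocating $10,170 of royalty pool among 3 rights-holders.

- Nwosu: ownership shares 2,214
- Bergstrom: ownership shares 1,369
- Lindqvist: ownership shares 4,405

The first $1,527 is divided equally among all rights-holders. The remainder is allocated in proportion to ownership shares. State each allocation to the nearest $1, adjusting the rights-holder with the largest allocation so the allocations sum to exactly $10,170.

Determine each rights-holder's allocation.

Nwosu: $2,905 | Bergstrom: $1,990 | Lindqvist: $5,275

$1,527 shared equally gives $509 per rights-holder.
Remainder $8,643 by ownership shares (total 7,988): Nwosu 2,395.54 → $2,396; Bergstrom 1,481.26 → $1,481; Lindqvist 4,766.20 → $4,766.
Totals: Nwosu $509 + $2,396 = $2,905; Bergstrom $509 + $1,481 = $1,990; Lindqvist $509 + $4,766 = $5,275.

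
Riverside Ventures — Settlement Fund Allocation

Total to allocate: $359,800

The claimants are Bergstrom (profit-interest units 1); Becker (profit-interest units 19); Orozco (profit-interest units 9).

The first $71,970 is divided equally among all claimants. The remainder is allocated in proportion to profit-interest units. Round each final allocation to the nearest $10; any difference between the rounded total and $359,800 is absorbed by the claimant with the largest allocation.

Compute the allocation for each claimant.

$71,970 shared equally gives $23,990 per claimant.
Remainder $287,830 by profit-interest units (total 29): Bergstrom 9,925.17 → $9,930; Becker 188,578.28 → $188,580; Orozco 89,326.55 → $89,330.
Rounding difference −$10 on remainder applied to Becker.
Totals: Bergstrom $23,990 + $9,930 = $33,920; Becker $23,990 + $188,570 = $212,560; Orozco $23,990 + $89,330 = $113,320.

Bergstrom: $33,920 · Becker: $212,560 · Orozco: $113,320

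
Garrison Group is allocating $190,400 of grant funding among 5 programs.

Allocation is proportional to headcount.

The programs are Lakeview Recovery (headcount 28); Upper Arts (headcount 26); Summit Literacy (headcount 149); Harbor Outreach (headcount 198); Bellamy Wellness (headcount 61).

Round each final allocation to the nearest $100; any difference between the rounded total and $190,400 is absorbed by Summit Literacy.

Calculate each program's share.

Total headcount = 462.
Pro-rata amounts: Lakeview Recovery 28/462 × $190,400 = 11,539.39; Upper Arts 26/462 × $190,400 = 10,715.15; Summit Literacy 149/462 × $190,400 = 61,406.06; Harbor Outreach 198/462 × $190,400 = 81,600.00; Bellamy Wellness 61/462 × $190,400 = 25,139.39.
At nearest $100: Lakeview Recovery $11,500; Upper Arts $10,700; Summit Literacy $61,400; Harbor Outreach $81,600; Bellamy Wellness $25,100. Sum = $190,300.
Difference $190,400 − $190,300 = +$100 applied to Summit Literacy: Summit Literacy becomes $61,500.

Lakeview Recovery: $11,500 | Upper Arts: $10,700 | Summit Literacy: $61,500 | Harbor Outreach: $81,600 | Bellamy Wellness: $25,100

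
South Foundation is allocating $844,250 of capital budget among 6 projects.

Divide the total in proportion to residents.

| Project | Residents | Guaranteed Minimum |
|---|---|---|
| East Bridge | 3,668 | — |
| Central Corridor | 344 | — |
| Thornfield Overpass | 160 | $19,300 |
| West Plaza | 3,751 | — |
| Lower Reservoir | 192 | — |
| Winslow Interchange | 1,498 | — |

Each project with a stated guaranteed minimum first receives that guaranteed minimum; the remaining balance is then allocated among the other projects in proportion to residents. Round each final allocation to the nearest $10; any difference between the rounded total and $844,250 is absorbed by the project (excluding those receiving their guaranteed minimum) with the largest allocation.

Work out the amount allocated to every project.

East Bridge: $320,100; Central Corridor: $30,020; Thornfield Overpass: $19,300; West Plaza: $327,340; Lower Reservoir: $16,760; Winslow Interchange: $130,730

Minimums first: Thornfield Overpass $19,300. Balance $824,950.
Balance split over remaining residents 9,453: East Bridge 320,101.20 → $320,100; Central Corridor 30,020.40 → $30,020; West Plaza 327,344.49 → $327,340; Lower Reservoir 16,755.57 → $16,760; Winslow Interchange 130,728.35 → $130,730.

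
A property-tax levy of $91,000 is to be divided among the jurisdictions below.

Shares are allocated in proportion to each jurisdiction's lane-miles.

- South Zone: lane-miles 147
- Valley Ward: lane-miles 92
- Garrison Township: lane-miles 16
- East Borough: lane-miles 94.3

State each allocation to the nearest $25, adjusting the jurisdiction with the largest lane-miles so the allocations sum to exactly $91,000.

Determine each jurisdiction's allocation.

Combined lane-miles = 349.3.
Raw shares: South Zone 147/349.3 × $91,000 = 38,296.59; Valley Ward 92/349.3 × $91,000 = 23,967.94; Garrison Township 16/349.3 × $91,000 = 4,168.34; East Borough 94.3/349.3 × $91,000 = 24,567.13.
After rounding ($25): South Zone $38,300; Valley Ward $23,975; Garrison Township $4,175; East Borough $24,575. Sum = $91,025.
Difference $91,000 − $91,025 = −$25 applied to largest lane-miles (South Zone): South Zone becomes $38,275.

South Zone: $38,275 | Valley Ward: $23,975 | Garrison Township: $4,175 | East Borough: $24,575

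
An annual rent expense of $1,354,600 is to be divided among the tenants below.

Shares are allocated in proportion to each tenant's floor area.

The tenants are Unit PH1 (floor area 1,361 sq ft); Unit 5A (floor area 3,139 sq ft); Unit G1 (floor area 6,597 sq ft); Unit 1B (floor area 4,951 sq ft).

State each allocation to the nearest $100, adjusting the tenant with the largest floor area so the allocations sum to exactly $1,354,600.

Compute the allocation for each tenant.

Sum of floor area: 1,361 + 3,139 + 6,597 + 4,951 = 16,048.
Unrounded shares: Unit PH1 114,881.02; Unit 5A 264,960.71; Unit G1 556,847.97; Unit 1B 417,910.31.
After rounding ($100): Unit PH1 $114,900; Unit 5A $265,000; Unit G1 $556,800; Unit 1B $417,900. Sum = $1,354,600.
Sum already equals the total — no adjustment.

Unit PH1: $114,900; Unit 5A: $265,000; Unit G1: $556,800; Unit 1B: $417,900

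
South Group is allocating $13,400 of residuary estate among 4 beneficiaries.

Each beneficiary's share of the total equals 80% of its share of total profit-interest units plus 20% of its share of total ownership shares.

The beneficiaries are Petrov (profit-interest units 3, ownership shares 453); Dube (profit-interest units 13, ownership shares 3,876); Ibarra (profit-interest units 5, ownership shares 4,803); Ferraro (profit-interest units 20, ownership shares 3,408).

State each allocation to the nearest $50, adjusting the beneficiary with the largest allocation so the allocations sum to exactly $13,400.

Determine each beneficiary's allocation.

Totals — profit-interest units 41, ownership shares 12,540.
Combined weights (80% profit-interest units + 20% ownership shares): Petrov 0.0658; Dube 0.3155; Ibarra 0.1742; Ferraro 0.4446.
Raw shares: Petrov 881.20; Dube 4,227.39; Ibarra 2,333.80; Ferraro 5,957.61.
At nearest $50: Petrov $900; Dube $4,250; Ibarra $2,350; Ferraro $5,950. Sum = $13,450.
Difference $13,400 − $13,450 = −$50 applied to largest allocation (Ferraro): Ferraro becomes $5,900.

Petrov: $900 · Dube: $4,250 · Ibarra: $2,350 · Ferraro: $5,900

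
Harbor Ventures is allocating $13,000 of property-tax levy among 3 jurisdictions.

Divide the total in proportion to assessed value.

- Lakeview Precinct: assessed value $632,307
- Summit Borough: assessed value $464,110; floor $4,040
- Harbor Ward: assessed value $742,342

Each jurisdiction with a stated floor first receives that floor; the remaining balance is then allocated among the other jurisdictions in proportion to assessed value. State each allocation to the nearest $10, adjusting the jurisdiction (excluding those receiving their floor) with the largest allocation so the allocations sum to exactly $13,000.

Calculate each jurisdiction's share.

Lakeview Precinct: $4,120 | Summit Borough: $4,040 | Harbor Ward: $4,840

Guaranteed amounts: Summit Borough $4,040. Remaining pool $8,960.
Remaining pool split over remaining assessed value 1,374,649: Lakeview Precinct 4,121.39 → $4,120; Harbor Ward 4,838.61 → $4,840.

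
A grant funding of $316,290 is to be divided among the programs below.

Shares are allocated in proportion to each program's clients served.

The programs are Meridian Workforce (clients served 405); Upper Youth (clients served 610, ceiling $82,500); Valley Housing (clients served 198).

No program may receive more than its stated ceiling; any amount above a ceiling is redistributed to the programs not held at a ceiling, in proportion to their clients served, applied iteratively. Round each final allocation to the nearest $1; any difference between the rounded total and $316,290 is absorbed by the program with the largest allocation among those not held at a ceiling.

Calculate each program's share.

Meridian Workforce: $157,023 | Upper Youth: $82,500 | Valley Housing: $76,767

Sum of clients served: 1,213.
Unconstrained shares: Meridian Workforce 105,603.83; Upper Youth 159,057.63; Valley Housing 51,628.54.
Cap binds for Upper Youth ($82,500); residual $233,790 reallocated over remaining clients served 603.
Remaining shares: Meridian Workforce 157,023.13 → $157,023; Valley Housing 76,766.87 → $76,767.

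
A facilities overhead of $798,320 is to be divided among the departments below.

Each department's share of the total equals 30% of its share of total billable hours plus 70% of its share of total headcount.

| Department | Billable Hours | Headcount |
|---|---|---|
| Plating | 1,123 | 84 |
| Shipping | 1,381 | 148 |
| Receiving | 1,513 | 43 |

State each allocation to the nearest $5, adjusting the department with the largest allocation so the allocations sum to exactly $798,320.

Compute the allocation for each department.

Plating: $237,650 · Shipping: $383,085 · Receiving: $177,585

Billable hours total 4,017; headcount total 275.
Combined weights (30% billable hours + 70% headcount): Plating 0.2977; Shipping 0.4799; Receiving 0.2224.
Proportional shares: Plating 237,649.28; Shipping 383,084.98; Receiving 177,585.74.
After rounding ($5): Plating $237,650; Shipping $383,085; Receiving $177,585. Sum = $798,320.
Rounded total matches; no reconciliation needed.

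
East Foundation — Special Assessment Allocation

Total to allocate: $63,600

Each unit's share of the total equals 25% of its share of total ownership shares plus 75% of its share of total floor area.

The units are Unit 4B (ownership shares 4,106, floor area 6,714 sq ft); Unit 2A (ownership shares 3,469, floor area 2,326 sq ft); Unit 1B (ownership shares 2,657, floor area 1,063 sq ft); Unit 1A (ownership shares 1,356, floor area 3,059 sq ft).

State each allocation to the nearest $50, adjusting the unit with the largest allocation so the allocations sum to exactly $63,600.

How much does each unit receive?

Totals — ownership shares 11,588, floor area 13,162.
Blended shares (25% ownership shares + 75% floor area): Unit 4B 0.4712; Unit 2A 0.2074; Unit 1B 0.1179; Unit 1A 0.2036.
Raw shares: Unit 4B 29,965.88; Unit 2A 13,189.43; Unit 1B 7,498.08; Unit 1A 12,946.61.
At nearest $50: Unit 4B $29,950; Unit 2A $13,200; Unit 1B $7,500; Unit 1A $12,950. Sum = $63,600.
Sum already equals the total — no adjustment.

Unit 4B: $29,950 | Unit 2A: $13,200 | Unit 1B: $7,500 | Unit 1A: $12,950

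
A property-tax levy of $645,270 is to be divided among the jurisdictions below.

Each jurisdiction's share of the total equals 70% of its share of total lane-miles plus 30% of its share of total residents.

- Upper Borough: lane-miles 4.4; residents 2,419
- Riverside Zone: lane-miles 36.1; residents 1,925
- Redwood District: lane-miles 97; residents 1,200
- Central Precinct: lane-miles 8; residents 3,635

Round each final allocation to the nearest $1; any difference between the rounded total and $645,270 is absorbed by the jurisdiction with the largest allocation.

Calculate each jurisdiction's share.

Lane-miles total 145.5; residents total 9,179.
Combined weights (70% lane-miles + 30% residents): Upper Borough 0.1002; Riverside Zone 0.2366; Redwood District 0.5059; Central Precinct 0.1573.
Raw shares: Upper Borough 64,674.95; Riverside Zone 152,665.93; Redwood District 326,433.46; Central Precinct 101,495.66.
At nearest $1: Upper Borough $64,675; Riverside Zone $152,666; Redwood District $326,433; Central Precinct $101,496. Sum = $645,270.
Sum already equals the total — no adjustment.

Upper Borough: $64,675 · Riverside Zone: $152,666 · Redwood District: $326,433 · Central Precinct: $101,496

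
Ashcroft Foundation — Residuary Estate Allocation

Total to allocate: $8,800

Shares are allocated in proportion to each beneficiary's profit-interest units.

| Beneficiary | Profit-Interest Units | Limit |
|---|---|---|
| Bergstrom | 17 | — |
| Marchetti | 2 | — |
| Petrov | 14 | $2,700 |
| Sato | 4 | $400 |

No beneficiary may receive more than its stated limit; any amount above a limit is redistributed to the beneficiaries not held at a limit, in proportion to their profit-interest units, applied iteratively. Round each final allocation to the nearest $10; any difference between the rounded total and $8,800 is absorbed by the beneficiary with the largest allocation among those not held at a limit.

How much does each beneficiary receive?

Bergstrom: $5,100 | Marchetti: $600 | Petrov: $2,700 | Sato: $400

Profit-interest units total: 37.
Unconstrained shares: Bergstrom 4,043.24; Marchetti 475.68; Petrov 3,329.73; Sato 951.35.
Cap binds for Petrov ($2,700), Sato ($400); residual $5,700 reallocated over remaining profit-interest units 19.
Redistributed shares: Bergstrom 5,100.00 → $5,100; Marchetti 600.00 → $600.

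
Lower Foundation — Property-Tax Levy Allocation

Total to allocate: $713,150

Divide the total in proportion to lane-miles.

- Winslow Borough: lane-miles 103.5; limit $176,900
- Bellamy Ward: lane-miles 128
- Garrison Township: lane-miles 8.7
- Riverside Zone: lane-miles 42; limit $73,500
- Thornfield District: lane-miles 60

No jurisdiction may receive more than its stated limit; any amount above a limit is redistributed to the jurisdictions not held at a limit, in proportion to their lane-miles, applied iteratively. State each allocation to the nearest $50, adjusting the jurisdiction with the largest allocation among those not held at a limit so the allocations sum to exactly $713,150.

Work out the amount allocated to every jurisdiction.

Winslow Borough: $176,900 | Bellamy Ward: $301,150 | Garrison Township: $20,450 | Riverside Zone: $73,500 | Thornfield District: $141,150

Combined lane-miles = 342.2.
Proportional shares (ignoring caps): Winslow Borough 215,695.57; Bellamy Ward 266,753.95; Garrison Township 18,130.93; Riverside Zone 87,528.64; Thornfield District 125,040.91.
Capped: Winslow Borough ($176,900), Riverside Zone ($73,500); remaining pool $462,750 reallocated over remaining lane-miles 196.7.
Redistributed shares: Bellamy Ward 301,128.62 → $301,150; Garrison Township 20,467.34 → $20,450; Thornfield District 141,154.04 → $141,150.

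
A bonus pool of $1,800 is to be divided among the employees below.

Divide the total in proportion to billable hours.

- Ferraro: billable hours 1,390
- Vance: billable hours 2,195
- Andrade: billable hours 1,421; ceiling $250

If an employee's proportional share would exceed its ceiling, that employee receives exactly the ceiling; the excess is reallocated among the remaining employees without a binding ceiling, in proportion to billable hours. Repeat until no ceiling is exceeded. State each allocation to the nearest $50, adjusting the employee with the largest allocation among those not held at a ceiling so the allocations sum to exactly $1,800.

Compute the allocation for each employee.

Combined billable hours = 5,006.
Proportional shares (ignoring caps): Ferraro 499.80; Vance 789.25; Andrade 510.95.
Capped: Andrade ($250); remaining pool $1,550 reallocated over remaining billable hours 3,585.
Redistributed shares: Ferraro 600.98 → $600; Vance 949.02 → $950.

Ferraro: $600; Vance: $950; Andrade: $250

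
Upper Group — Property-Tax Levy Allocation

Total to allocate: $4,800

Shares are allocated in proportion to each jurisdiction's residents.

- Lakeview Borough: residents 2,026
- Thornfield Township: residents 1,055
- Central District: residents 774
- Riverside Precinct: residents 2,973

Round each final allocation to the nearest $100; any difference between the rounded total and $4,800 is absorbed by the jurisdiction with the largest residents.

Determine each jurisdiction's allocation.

Sum of residents: 6,828.
Unrounded shares: Lakeview Borough 2,026/6,828 × $4,800 = 1,424.25; Thornfield Township 1,055/6,828 × $4,800 = 741.65; Central District 774/6,828 × $4,800 = 544.11; Riverside Precinct 2,973/6,828 × $4,800 = 2,089.98.
At nearest $100: Lakeview Borough $1,400; Thornfield Township $700; Central District $500; Riverside Precinct $2,100. Sum = $4,700.
Difference $4,800 − $4,700 = +$100 applied to largest residents (Riverside Precinct): Riverside Precinct becomes $2,200.

Lakeview Borough: $1,400 | Thornfield Township: $700 | Central District: $500 | Riverside Precinct: $2,200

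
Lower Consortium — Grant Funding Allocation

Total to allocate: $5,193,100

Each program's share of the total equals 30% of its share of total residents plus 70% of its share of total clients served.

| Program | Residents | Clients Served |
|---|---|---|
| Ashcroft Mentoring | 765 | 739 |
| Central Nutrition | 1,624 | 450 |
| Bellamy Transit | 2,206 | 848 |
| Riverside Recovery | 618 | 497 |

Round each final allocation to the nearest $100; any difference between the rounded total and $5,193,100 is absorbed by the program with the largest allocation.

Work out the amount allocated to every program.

Ashcroft Mentoring: $1,288,800 · Central Nutrition: $1,130,900 · Bellamy Transit: $1,875,700 · Riverside Recovery: $897,700

Residents total 5,213; clients served total 2,534.
Blended shares (30% residents + 70% clients served): Ashcroft Mentoring 0.2482; Central Nutrition 0.2178; Bellamy Transit 0.3612; Riverside Recovery 0.1729.
Proportional shares: Ashcroft Mentoring 1,288,762.28; Central Nutrition 1,130,891.28; Bellamy Transit 1,875,778.85; Riverside Recovery 897,667.59.
At nearest $100: Ashcroft Mentoring $1,288,800; Central Nutrition $1,130,900; Bellamy Transit $1,875,800; Riverside Recovery $897,700. Sum = $5,193,200.
Difference $5,193,100 − $5,193,200 = −$100 applied to largest allocation (Bellamy Transit): Bellamy Transit becomes $1,875,700.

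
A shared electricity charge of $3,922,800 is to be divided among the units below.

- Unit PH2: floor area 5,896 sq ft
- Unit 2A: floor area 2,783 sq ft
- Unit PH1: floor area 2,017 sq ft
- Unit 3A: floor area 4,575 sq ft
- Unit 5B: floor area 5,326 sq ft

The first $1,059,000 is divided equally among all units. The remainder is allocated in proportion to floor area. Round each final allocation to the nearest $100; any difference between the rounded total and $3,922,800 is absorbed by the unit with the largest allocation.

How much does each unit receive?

$1,059,000 shared equally gives $211,800 per unit.
Remainder $2,863,800 by floor area (total 20,597): Unit PH2 819,777.87 → $819,800; Unit 2A 386,947.39 → $386,900; Unit PH1 280,443.01 → $280,400; Unit 3A 636,106.47 → $636,100; Unit 5B 740,525.26 → $740,500.
Rounding difference +$100 on remainder applied to Unit PH2.
Totals: Unit PH2 $211,800 + $819,900 = $1,031,700; Unit 2A $211,800 + $386,900 = $598,700; Unit PH1 $211,800 + $280,400 = $492,200; Unit 3A $211,800 + $636,100 = $847,900; Unit 5B $211,800 + $740,500 = $952,300.

Unit PH2: $1,031,700 · Unit 2A: $598,700 · Unit PH1: $492,200 · Unit 3A: $847,900 · Unit 5B: $952,300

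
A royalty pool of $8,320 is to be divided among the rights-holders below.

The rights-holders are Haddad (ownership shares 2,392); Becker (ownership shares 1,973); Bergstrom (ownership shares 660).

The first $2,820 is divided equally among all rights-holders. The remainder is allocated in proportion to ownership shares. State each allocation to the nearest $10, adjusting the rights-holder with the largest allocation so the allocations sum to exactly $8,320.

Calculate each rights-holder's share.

Haddad: $3,560 · Becker: $3,100 · Bergstrom: $1,660

First tranche $2,820 split equally: $940 each.
Remainder $5,500 by ownership shares (total 5,025): Haddad 2,618.11 → $2,620; Becker 2,159.50 → $2,160; Bergstrom 722.39 → $720.
Totals: Haddad $940 + $2,620 = $3,560; Becker $940 + $2,160 = $3,100; Bergstrom $940 + $720 = $1,660.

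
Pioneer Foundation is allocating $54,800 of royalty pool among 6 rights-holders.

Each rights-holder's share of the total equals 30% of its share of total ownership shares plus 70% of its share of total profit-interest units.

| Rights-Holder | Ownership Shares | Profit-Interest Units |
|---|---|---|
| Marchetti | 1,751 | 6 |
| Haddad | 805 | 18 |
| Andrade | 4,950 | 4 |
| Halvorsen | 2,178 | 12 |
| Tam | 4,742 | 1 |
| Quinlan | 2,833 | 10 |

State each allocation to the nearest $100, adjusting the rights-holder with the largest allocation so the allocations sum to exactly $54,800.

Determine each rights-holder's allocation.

Marchetti: $6,200; Haddad: $14,300; Andrade: $7,700; Halvorsen: $11,100; Tam: $5,300; Quinlan: $10,200

Totals — ownership shares 17,259, profit-interest units 51.
Composite weights (30% ownership shares + 70% profit-interest units): Marchetti 0.1128; Haddad 0.2611; Andrade 0.1409; Halvorsen 0.2026; Tam 0.0962; Quinlan 0.1865.
Pro-rata amounts: Marchetti 6,180.85; Haddad 14,305.62; Andrade 7,723.73; Halvorsen 11,100.53; Tam 5,269.13; Quinlan 10,220.13.
At nearest $100: Marchetti $6,200; Haddad $14,300; Andrade $7,700; Halvorsen $11,100; Tam $5,300; Quinlan $10,200. Sum = $54,800.
Sum already equals the total — no adjustment.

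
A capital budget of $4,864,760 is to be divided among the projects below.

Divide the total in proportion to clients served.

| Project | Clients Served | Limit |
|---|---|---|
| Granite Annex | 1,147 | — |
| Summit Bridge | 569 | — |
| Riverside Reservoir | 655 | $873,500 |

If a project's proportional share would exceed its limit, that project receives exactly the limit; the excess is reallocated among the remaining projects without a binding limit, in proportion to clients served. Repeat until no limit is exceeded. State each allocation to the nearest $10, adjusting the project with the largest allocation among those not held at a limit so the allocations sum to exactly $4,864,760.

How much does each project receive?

Granite Annex: $2,667,820; Summit Bridge: $1,323,440; Riverside Reservoir: $873,500

Clients served total: 2,371.
Proportional shares (ignoring caps): Granite Annex 2,353,386.64; Summit Bridge 1,167,460.33; Riverside Reservoir 1,343,913.03.
Capped: Riverside Reservoir ($873,500); balance $3,991,260 reallocated over remaining clients served 1,716.
Remaining shares: Granite Annex 2,667,817.73 → $2,667,820; Summit Bridge 1,323,442.27 → $1,323,440.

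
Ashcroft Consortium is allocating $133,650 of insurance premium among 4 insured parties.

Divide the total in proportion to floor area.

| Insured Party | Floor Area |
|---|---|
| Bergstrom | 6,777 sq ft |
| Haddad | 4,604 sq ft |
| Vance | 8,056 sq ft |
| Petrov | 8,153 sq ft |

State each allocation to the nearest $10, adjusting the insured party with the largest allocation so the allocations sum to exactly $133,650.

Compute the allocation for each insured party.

Bergstrom: $32,830 · Haddad: $22,300 · Vance: $39,020 · Petrov: $39,500

Combined floor area = 27,590.
Proportional shares: Bergstrom 6,777/27,590 × $133,650 = 32,828.78; Haddad 4,604/27,590 × $133,650 = 22,302.45; Vance 8,056/27,590 × $133,650 = 39,024.44; Petrov 8,153/27,590 × $133,650 = 39,494.33.
After rounding ($10): Bergstrom $32,830; Haddad $22,300; Vance $39,020; Petrov $39,490. Sum = $133,640.
Difference $133,650 − $133,640 = +$10 applied to largest allocation (Petrov): Petrov becomes $39,500.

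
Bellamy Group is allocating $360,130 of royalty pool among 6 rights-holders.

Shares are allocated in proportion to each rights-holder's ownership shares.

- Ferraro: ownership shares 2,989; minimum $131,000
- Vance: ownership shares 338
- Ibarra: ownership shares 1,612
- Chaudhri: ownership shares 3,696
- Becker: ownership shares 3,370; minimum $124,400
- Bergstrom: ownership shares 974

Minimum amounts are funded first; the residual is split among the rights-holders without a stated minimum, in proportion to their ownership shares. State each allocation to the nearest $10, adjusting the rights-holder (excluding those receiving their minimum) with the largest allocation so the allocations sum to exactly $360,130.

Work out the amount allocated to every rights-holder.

Fund the minimums — Ferraro $131,000; Becker $124,400. Balance $104,730.
Balance split over remaining ownership shares 6,620: Vance 5,347.24 → $5,350; Ibarra 25,502.23 → $25,500; Chaudhri 58,471.61 → $58,470; Bergstrom 15,408.92 → $15,410.

Ferraro: $131,000 · Vance: $5,350 · Ibarra: $25,500 · Chaudhri: $58,470 · Becker: $124,400 · Bergstrom: $15,410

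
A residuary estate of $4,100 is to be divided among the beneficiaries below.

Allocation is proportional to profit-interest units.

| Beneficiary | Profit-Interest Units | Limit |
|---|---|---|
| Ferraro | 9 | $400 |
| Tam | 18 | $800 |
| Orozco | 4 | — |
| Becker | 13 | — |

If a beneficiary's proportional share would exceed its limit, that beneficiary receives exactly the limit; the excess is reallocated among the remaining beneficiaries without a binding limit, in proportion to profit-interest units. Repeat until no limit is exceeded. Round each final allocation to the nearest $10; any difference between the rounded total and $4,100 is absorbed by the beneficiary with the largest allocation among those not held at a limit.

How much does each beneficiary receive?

Ferraro: $400 · Tam: $800 · Orozco: $680 · Becker: $2,220

Profit-interest units total: 44.
Unconstrained shares: Ferraro 838.64; Tam 1,677.27; Orozco 372.73; Becker 1,211.36.
Cap binds for Ferraro ($400), Tam ($800); balance $2,900 reallocated over remaining profit-interest units 17.
Shares after redistribution: Orozco 682.35 → $680; Becker 2,217.65 → $2,220.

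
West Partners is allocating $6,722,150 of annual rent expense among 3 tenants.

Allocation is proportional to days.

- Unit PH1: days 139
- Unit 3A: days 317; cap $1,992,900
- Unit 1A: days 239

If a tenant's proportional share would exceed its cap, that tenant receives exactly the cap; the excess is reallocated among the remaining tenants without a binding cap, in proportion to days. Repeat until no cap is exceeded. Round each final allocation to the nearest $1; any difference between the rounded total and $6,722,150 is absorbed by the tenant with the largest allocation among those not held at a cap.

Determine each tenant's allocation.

Unit PH1: $1,739,063; Unit 3A: $1,992,900; Unit 1A: $2,990,187

Combined days = 695.
Proportional shares (ignoring caps): Unit PH1 1,344,430.00; Unit 3A 3,066,074.17; Unit 1A 2,311,645.83.
Capped: Unit 3A ($1,992,900); residual $4,729,250 reallocated over remaining days 378.
Shares after redistribution: Unit PH1 1,739,062.83 → $1,739,063; Unit 1A 2,990,187.17 → $2,990,187.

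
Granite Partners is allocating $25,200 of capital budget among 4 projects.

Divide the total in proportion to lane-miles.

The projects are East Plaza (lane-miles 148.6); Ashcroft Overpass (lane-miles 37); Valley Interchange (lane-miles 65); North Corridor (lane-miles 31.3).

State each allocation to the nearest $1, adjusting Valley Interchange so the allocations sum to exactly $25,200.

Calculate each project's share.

East Plaza: $13,284 | Ashcroft Overpass: $3,308 | Valley Interchange: $5,810 | North Corridor: $2,798

Total lane-miles = 281.9.
Unrounded shares: East Plaza 148.6/281.9 × $25,200 = 13,283.86; Ashcroft Overpass 37/281.9 × $25,200 = 3,307.56; Valley Interchange 65/281.9 × $25,200 = 5,810.57; North Corridor 31.3/281.9 × $25,200 = 2,798.01.
After rounding ($1): East Plaza $13,284; Ashcroft Overpass $3,308; Valley Interchange $5,811; North Corridor $2,798. Sum = $25,201.
Difference $25,200 − $25,201 = −$1 applied to Valley Interchange: Valley Interchange becomes $5,810.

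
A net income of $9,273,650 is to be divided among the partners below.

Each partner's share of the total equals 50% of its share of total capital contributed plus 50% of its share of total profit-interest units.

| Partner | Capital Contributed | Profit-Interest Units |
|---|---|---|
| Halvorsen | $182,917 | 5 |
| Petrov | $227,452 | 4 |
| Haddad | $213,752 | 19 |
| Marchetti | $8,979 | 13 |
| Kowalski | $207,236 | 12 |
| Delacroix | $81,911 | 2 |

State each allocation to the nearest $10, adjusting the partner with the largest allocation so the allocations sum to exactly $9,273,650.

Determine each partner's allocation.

Halvorsen: $1,341,190 | Petrov: $1,480,790 | Haddad: $2,676,510 | Marchetti: $1,141,120 | Kowalski: $2,053,600 | Delacroix: $580,440

Totals — capital contributed 922,247, profit-interest units 55.
Blended shares (50% capital contributed + 50% profit-interest units): Halvorsen 0.1446; Petrov 0.1597; Haddad 0.2886; Marchetti 0.1230; Kowalski 0.2214; Delacroix 0.0626.
Unrounded shares: Halvorsen 1,341,190.03; Petrov 1,480,794.85; Haddad 2,676,503.35; Marchetti 1,141,120.96; Kowalski 2,053,601.18; Delacroix 580,439.64.
Rounded to nearest $10: Halvorsen $1,341,190; Petrov $1,480,790; Haddad $2,676,500; Marchetti $1,141,120; Kowalski $2,053,600; Delacroix $580,440. Sum = $9,273,640.
Difference $9,273,650 − $9,273,640 = +$10 applied to largest allocation (Haddad): Haddad becomes $2,676,510.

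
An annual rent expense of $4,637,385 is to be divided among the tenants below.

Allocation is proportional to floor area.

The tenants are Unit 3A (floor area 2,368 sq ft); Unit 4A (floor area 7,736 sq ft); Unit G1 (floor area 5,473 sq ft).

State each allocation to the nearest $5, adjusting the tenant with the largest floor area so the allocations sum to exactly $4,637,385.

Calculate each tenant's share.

Unit 3A: $704,970; Unit 4A: $2,303,065; Unit G1: $1,629,350

Floor area total: 2,368 + 7,736 + 5,473 = 15,577.
Proportional shares: Unit 3A 704,970.64; Unit 4A 2,303,062.87; Unit G1 1,629,351.49.
At nearest $5: Unit 3A $704,970; Unit 4A $2,303,065; Unit G1 $1,629,350. Sum = $4,637,385.
Sum already equals the total — no adjustment.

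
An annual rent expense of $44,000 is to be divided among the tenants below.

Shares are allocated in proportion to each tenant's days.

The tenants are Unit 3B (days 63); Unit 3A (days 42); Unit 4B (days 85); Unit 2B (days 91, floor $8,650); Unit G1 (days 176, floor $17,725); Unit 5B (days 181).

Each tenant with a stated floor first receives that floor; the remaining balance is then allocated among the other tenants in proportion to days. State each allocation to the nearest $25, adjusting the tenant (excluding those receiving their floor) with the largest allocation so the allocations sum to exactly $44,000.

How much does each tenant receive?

Unit 3B: $3,000; Unit 3A: $2,000; Unit 4B: $4,050; Unit 2B: $8,650; Unit G1: $17,725; Unit 5B: $8,575

Guaranteed amounts: Unit 2B $8,650; Unit G1 $17,725. Residual $17,625.
Residual split over remaining days 371: Unit 3B 2,992.92 → $3,000; Unit 3A 1,995.28 → $2,000; Unit 4B 4,038.07 → $4,050; Unit 5B 8,598.72 → $8,600.
Rounding difference −$25 applied to Unit 5B → $8,575.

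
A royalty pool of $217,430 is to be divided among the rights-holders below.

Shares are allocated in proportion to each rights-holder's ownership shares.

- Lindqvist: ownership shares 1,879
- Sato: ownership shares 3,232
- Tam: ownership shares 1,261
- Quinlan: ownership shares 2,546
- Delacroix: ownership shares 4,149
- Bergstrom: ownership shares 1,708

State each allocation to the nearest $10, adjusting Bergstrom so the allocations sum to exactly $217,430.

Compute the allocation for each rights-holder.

Combined ownership shares = 14,775.
Raw shares: Lindqvist 1,879/14,775 × $217,430 = 27,651.50; Sato 3,232/14,775 × $217,430 = 47,562.35; Tam 1,261/14,775 × $217,430 = 18,556.97; Quinlan 2,546/14,775 × $217,430 = 37,467.13; Delacroix 4,149/14,775 × $217,430 = 61,056.99; Bergstrom 1,708/14,775 × $217,430 = 25,135.06.
Rounded to nearest $10: Lindqvist $27,650; Sato $47,560; Tam $18,560; Quinlan $37,470; Delacroix $61,060; Bergstrom $25,140. Sum = $217,440.
Difference $217,430 − $217,440 = −$10 applied to Bergstrom: Bergstrom becomes $25,130.

Lindqvist: $27,650; Sato: $47,560; Tam: $18,560; Quinlan: $37,470; Delacroix: $61,060; Bergstrom: $25,130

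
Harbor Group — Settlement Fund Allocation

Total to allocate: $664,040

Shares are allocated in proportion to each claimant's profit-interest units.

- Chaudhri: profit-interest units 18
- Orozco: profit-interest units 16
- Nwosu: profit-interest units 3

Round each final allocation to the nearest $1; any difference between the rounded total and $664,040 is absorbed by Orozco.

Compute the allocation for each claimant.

Combined profit-interest units = 37.
Pro-rata amounts: Chaudhri 18/37 × $664,040 = 323,046.49; Orozco 16/37 × $664,040 = 287,152.43; Nwosu 3/37 × $664,040 = 53,841.08.
Rounded to nearest $1: Chaudhri $323,046; Orozco $287,152; Nwosu $53,841. Sum = $664,039.
Difference $664,040 − $664,039 = +$1 applied to Orozco: Orozco becomes $287,153.

Chaudhri: $323,046 | Orozco: $287,153 | Nwosu: $53,841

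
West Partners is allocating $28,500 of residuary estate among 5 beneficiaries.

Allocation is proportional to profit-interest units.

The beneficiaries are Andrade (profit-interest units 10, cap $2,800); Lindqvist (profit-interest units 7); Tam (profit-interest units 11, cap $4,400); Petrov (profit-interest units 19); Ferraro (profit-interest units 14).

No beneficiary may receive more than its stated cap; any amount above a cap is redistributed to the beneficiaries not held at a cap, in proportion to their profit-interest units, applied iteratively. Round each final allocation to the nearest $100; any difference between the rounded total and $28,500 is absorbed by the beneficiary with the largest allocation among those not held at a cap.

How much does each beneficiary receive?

Sum of profit-interest units: 61.
Proportional shares (ignoring caps): Andrade 4,672.13; Lindqvist 3,270.49; Tam 5,139.34; Petrov 8,877.05; Ferraro 6,540.98.
Cap binds for Andrade ($2,800), Tam ($4,400); residual $21,300 reallocated over remaining profit-interest units 40.
Redistributed shares: Lindqvist 3,727.50 → $3,700; Petrov 10,117.50 → $10,100; Ferraro 7,455.00 → $7,500.

Andrade: $2,800 · Lindqvist: $3,700 · Tam: $4,400 · Petrov: $10,100 · Ferraro: $7,500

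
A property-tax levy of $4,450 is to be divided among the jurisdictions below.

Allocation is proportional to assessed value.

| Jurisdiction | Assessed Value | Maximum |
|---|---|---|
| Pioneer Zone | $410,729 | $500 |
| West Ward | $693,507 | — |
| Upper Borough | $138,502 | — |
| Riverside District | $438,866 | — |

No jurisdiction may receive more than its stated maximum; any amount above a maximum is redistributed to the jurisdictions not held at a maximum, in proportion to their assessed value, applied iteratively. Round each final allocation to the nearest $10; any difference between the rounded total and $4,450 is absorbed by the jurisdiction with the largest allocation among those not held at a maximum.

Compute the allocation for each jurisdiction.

Pioneer Zone: $500 | West Ward: $2,160 | Upper Borough: $430 | Riverside District: $1,360

Assessed value total: 1,681,604.
Pro-rata shares before constraints: Pioneer Zone 1,086.91; West Ward 1,835.22; Upper Borough 366.52; Riverside District 1,161.36.
Capped: Pioneer Zone ($500); remaining pool $3,950 reallocated over remaining assessed value 1,270,875.
Shares after redistribution: West Ward 2,155.49 → $2,160; Upper Borough 430.48 → $430; Riverside District 1,364.04 → $1,360.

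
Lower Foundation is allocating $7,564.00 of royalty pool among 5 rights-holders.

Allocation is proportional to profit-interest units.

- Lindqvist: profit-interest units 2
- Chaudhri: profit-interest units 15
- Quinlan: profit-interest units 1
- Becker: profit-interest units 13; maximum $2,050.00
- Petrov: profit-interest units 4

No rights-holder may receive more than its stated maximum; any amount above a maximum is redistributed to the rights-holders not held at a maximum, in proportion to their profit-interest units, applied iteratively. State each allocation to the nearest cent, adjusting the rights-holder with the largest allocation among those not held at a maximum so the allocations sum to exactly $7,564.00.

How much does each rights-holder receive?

Total profit-interest units = 35.
Unconstrained shares: Lindqvist 432.2286; Chaudhri 3,241.7143; Quinlan 216.1143; Becker 2,809.4857; Petrov 864.4571.
Held at cap: Becker ($2,050.00); residual $5,514.00 reallocated over remaining profit-interest units 22.
Redistributed shares: Lindqvist 501.2727 → $501.27; Chaudhri 3,759.5455 → $3,759.55; Quinlan 250.6364 → $250.64; Petrov 1,002.5455 → $1,002.55.
Rounding difference −$0.01 applied to Chaudhri → $3,759.54.

Lindqvist: $501.27 · Chaudhri: $3,759.54 · Quinlan: $250.64 · Becker: $2,050.00 · Petrov: $1,002.55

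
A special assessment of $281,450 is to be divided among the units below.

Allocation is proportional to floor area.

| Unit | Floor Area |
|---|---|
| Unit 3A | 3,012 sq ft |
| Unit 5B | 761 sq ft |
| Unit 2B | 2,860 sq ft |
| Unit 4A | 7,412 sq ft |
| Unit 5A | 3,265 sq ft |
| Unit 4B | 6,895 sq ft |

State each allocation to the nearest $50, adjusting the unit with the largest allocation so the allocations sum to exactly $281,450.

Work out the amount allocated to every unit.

Unit 3A: $35,000 | Unit 5B: $8,850 | Unit 2B: $33,250 | Unit 4A: $86,250 | Unit 5A: $37,950 | Unit 4B: $80,150

Floor area total: 24,205.
Raw shares: Unit 3A 3,012/24,205 × $281,450 = 35,022.82; Unit 5B 761/24,205 × $281,450 = 8,848.73; Unit 2B 2,860/24,205 × $281,450 = 33,255.40; Unit 4A 7,412/24,205 × $281,450 = 86,184.98; Unit 5A 3,265/24,205 × $281,450 = 37,964.65; Unit 4B 6,895/24,205 × $281,450 = 80,173.42.
After rounding ($50): Unit 3A $35,000; Unit 5B $8,850; Unit 2B $33,250; Unit 4A $86,200; Unit 5A $37,950; Unit 4B $80,150. Sum = $281,400.
Difference $281,450 − $281,400 = +$50 applied to largest allocation (Unit 4A): Unit 4A becomes $86,250.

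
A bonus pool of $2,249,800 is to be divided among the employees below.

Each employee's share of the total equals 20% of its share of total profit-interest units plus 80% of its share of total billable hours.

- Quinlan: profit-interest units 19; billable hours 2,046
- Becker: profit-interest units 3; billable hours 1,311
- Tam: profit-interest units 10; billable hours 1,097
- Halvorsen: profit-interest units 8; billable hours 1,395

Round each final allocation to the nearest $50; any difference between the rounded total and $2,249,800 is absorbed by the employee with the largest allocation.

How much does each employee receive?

Profit-interest units total 40; billable hours total 5,849.
Combined weights (20% profit-interest units + 80% billable hours): Quinlan 0.3748; Becker 0.1943; Tam 0.2000; Halvorsen 0.2308.
Pro-rata amounts: Quinlan 843,321.12; Becker 437,164.72; Tam 450,056.16; Halvorsen 519,257.99.
After rounding ($50): Quinlan $843,300; Becker $437,150; Tam $450,050; Halvorsen $519,250. Sum = $2,249,750.
Difference $2,249,800 − $2,249,750 = +$50 applied to largest allocation (Quinlan): Quinlan becomes $843,350.

Quinlan: $843,350; Becker: $437,150; Tam: $450,050; Halvorsen: $519,250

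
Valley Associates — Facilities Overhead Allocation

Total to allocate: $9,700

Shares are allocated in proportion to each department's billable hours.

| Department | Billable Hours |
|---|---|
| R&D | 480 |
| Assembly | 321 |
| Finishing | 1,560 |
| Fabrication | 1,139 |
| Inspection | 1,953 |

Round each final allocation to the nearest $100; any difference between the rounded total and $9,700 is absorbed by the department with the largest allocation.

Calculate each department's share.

Billable hours total: 5,453.
Unrounded shares: R&D 480/5,453 × $9,700 = 853.84; Assembly 321/5,453 × $9,700 = 571.01; Finishing 1,560/5,453 × $9,700 = 2,774.99; Fabrication 1,139/5,453 × $9,700 = 2,026.10; Inspection 1,953/5,453 × $9,700 = 3,474.07.
Rounded to nearest $100: R&D $900; Assembly $600; Finishing $2,800; Fabrication $2,000; Inspection $3,500. Sum = $9,800.
Difference $9,700 − $9,800 = −$100 applied to largest allocation (Inspection): Inspection becomes $3,400.

R&D: $900 | Assembly: $600 | Finishing: $2,800 | Fabrication: $2,000 | Inspection: $3,400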